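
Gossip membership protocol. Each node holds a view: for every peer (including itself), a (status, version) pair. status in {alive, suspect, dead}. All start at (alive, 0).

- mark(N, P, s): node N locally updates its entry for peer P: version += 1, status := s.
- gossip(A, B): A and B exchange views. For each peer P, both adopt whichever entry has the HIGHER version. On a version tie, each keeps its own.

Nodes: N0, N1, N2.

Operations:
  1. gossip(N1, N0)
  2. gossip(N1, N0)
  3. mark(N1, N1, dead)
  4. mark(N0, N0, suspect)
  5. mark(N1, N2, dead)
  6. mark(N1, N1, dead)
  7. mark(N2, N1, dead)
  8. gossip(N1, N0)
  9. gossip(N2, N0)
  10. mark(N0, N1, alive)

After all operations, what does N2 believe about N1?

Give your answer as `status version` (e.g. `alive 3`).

Answer: dead 2

Derivation:
Op 1: gossip N1<->N0 -> N1.N0=(alive,v0) N1.N1=(alive,v0) N1.N2=(alive,v0) | N0.N0=(alive,v0) N0.N1=(alive,v0) N0.N2=(alive,v0)
Op 2: gossip N1<->N0 -> N1.N0=(alive,v0) N1.N1=(alive,v0) N1.N2=(alive,v0) | N0.N0=(alive,v0) N0.N1=(alive,v0) N0.N2=(alive,v0)
Op 3: N1 marks N1=dead -> (dead,v1)
Op 4: N0 marks N0=suspect -> (suspect,v1)
Op 5: N1 marks N2=dead -> (dead,v1)
Op 6: N1 marks N1=dead -> (dead,v2)
Op 7: N2 marks N1=dead -> (dead,v1)
Op 8: gossip N1<->N0 -> N1.N0=(suspect,v1) N1.N1=(dead,v2) N1.N2=(dead,v1) | N0.N0=(suspect,v1) N0.N1=(dead,v2) N0.N2=(dead,v1)
Op 9: gossip N2<->N0 -> N2.N0=(suspect,v1) N2.N1=(dead,v2) N2.N2=(dead,v1) | N0.N0=(suspect,v1) N0.N1=(dead,v2) N0.N2=(dead,v1)
Op 10: N0 marks N1=alive -> (alive,v3)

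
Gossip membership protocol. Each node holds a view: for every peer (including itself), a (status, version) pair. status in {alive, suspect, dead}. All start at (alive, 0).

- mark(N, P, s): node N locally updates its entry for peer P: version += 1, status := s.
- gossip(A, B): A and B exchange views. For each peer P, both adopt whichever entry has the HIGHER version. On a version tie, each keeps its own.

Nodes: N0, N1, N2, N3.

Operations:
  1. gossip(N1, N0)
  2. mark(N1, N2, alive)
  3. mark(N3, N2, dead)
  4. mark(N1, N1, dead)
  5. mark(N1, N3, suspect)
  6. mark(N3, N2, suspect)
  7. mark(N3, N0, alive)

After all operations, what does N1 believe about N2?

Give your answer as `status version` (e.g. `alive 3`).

Answer: alive 1

Derivation:
Op 1: gossip N1<->N0 -> N1.N0=(alive,v0) N1.N1=(alive,v0) N1.N2=(alive,v0) N1.N3=(alive,v0) | N0.N0=(alive,v0) N0.N1=(alive,v0) N0.N2=(alive,v0) N0.N3=(alive,v0)
Op 2: N1 marks N2=alive -> (alive,v1)
Op 3: N3 marks N2=dead -> (dead,v1)
Op 4: N1 marks N1=dead -> (dead,v1)
Op 5: N1 marks N3=suspect -> (suspect,v1)
Op 6: N3 marks N2=suspect -> (suspect,v2)
Op 7: N3 marks N0=alive -> (alive,v1)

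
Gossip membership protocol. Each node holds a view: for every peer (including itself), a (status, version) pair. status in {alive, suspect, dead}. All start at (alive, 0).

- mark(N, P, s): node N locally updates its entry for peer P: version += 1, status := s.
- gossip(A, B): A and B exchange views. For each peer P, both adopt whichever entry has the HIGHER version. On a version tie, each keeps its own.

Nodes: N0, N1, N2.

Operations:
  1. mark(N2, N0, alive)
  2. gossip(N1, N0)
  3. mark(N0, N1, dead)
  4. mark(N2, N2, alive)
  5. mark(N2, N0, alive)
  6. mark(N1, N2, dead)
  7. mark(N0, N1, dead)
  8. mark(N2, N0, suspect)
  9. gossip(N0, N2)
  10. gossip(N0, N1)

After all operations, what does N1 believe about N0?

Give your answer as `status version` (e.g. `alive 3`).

Op 1: N2 marks N0=alive -> (alive,v1)
Op 2: gossip N1<->N0 -> N1.N0=(alive,v0) N1.N1=(alive,v0) N1.N2=(alive,v0) | N0.N0=(alive,v0) N0.N1=(alive,v0) N0.N2=(alive,v0)
Op 3: N0 marks N1=dead -> (dead,v1)
Op 4: N2 marks N2=alive -> (alive,v1)
Op 5: N2 marks N0=alive -> (alive,v2)
Op 6: N1 marks N2=dead -> (dead,v1)
Op 7: N0 marks N1=dead -> (dead,v2)
Op 8: N2 marks N0=suspect -> (suspect,v3)
Op 9: gossip N0<->N2 -> N0.N0=(suspect,v3) N0.N1=(dead,v2) N0.N2=(alive,v1) | N2.N0=(suspect,v3) N2.N1=(dead,v2) N2.N2=(alive,v1)
Op 10: gossip N0<->N1 -> N0.N0=(suspect,v3) N0.N1=(dead,v2) N0.N2=(alive,v1) | N1.N0=(suspect,v3) N1.N1=(dead,v2) N1.N2=(dead,v1)

Answer: suspect 3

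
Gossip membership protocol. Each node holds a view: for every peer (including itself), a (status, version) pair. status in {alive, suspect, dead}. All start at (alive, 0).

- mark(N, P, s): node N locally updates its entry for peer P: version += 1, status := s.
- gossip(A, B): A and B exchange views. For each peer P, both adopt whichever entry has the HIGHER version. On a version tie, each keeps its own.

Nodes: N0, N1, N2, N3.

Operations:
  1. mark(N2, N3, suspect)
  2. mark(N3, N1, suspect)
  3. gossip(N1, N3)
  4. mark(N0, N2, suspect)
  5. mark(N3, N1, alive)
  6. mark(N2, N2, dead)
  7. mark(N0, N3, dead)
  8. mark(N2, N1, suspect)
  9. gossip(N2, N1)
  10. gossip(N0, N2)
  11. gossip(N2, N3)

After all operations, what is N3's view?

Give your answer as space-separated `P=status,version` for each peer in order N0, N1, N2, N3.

Answer: N0=alive,0 N1=alive,2 N2=dead,1 N3=suspect,1

Derivation:
Op 1: N2 marks N3=suspect -> (suspect,v1)
Op 2: N3 marks N1=suspect -> (suspect,v1)
Op 3: gossip N1<->N3 -> N1.N0=(alive,v0) N1.N1=(suspect,v1) N1.N2=(alive,v0) N1.N3=(alive,v0) | N3.N0=(alive,v0) N3.N1=(suspect,v1) N3.N2=(alive,v0) N3.N3=(alive,v0)
Op 4: N0 marks N2=suspect -> (suspect,v1)
Op 5: N3 marks N1=alive -> (alive,v2)
Op 6: N2 marks N2=dead -> (dead,v1)
Op 7: N0 marks N3=dead -> (dead,v1)
Op 8: N2 marks N1=suspect -> (suspect,v1)
Op 9: gossip N2<->N1 -> N2.N0=(alive,v0) N2.N1=(suspect,v1) N2.N2=(dead,v1) N2.N3=(suspect,v1) | N1.N0=(alive,v0) N1.N1=(suspect,v1) N1.N2=(dead,v1) N1.N3=(suspect,v1)
Op 10: gossip N0<->N2 -> N0.N0=(alive,v0) N0.N1=(suspect,v1) N0.N2=(suspect,v1) N0.N3=(dead,v1) | N2.N0=(alive,v0) N2.N1=(suspect,v1) N2.N2=(dead,v1) N2.N3=(suspect,v1)
Op 11: gossip N2<->N3 -> N2.N0=(alive,v0) N2.N1=(alive,v2) N2.N2=(dead,v1) N2.N3=(suspect,v1) | N3.N0=(alive,v0) N3.N1=(alive,v2) N3.N2=(dead,v1) N3.N3=(suspect,v1)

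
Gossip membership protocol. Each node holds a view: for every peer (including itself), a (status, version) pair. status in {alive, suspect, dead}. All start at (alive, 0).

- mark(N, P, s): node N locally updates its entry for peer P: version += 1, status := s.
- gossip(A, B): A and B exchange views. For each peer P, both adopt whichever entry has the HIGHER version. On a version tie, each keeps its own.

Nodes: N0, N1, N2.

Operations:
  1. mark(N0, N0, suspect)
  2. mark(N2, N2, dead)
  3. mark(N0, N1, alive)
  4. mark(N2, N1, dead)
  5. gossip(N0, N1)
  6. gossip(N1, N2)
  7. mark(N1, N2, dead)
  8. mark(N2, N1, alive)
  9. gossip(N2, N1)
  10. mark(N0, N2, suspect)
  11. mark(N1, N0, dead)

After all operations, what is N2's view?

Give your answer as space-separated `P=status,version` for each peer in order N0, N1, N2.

Answer: N0=suspect,1 N1=alive,2 N2=dead,2

Derivation:
Op 1: N0 marks N0=suspect -> (suspect,v1)
Op 2: N2 marks N2=dead -> (dead,v1)
Op 3: N0 marks N1=alive -> (alive,v1)
Op 4: N2 marks N1=dead -> (dead,v1)
Op 5: gossip N0<->N1 -> N0.N0=(suspect,v1) N0.N1=(alive,v1) N0.N2=(alive,v0) | N1.N0=(suspect,v1) N1.N1=(alive,v1) N1.N2=(alive,v0)
Op 6: gossip N1<->N2 -> N1.N0=(suspect,v1) N1.N1=(alive,v1) N1.N2=(dead,v1) | N2.N0=(suspect,v1) N2.N1=(dead,v1) N2.N2=(dead,v1)
Op 7: N1 marks N2=dead -> (dead,v2)
Op 8: N2 marks N1=alive -> (alive,v2)
Op 9: gossip N2<->N1 -> N2.N0=(suspect,v1) N2.N1=(alive,v2) N2.N2=(dead,v2) | N1.N0=(suspect,v1) N1.N1=(alive,v2) N1.N2=(dead,v2)
Op 10: N0 marks N2=suspect -> (suspect,v1)
Op 11: N1 marks N0=dead -> (dead,v2)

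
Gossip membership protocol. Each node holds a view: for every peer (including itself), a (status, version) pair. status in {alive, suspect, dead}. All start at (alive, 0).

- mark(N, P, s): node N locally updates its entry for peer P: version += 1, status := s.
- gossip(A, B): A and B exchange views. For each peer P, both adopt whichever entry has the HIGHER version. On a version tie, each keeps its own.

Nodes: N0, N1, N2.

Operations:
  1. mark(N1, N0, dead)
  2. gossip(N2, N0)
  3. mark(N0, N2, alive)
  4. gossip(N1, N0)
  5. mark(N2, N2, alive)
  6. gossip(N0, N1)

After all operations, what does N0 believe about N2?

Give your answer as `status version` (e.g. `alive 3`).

Answer: alive 1

Derivation:
Op 1: N1 marks N0=dead -> (dead,v1)
Op 2: gossip N2<->N0 -> N2.N0=(alive,v0) N2.N1=(alive,v0) N2.N2=(alive,v0) | N0.N0=(alive,v0) N0.N1=(alive,v0) N0.N2=(alive,v0)
Op 3: N0 marks N2=alive -> (alive,v1)
Op 4: gossip N1<->N0 -> N1.N0=(dead,v1) N1.N1=(alive,v0) N1.N2=(alive,v1) | N0.N0=(dead,v1) N0.N1=(alive,v0) N0.N2=(alive,v1)
Op 5: N2 marks N2=alive -> (alive,v1)
Op 6: gossip N0<->N1 -> N0.N0=(dead,v1) N0.N1=(alive,v0) N0.N2=(alive,v1) | N1.N0=(dead,v1) N1.N1=(alive,v0) N1.N2=(alive,v1)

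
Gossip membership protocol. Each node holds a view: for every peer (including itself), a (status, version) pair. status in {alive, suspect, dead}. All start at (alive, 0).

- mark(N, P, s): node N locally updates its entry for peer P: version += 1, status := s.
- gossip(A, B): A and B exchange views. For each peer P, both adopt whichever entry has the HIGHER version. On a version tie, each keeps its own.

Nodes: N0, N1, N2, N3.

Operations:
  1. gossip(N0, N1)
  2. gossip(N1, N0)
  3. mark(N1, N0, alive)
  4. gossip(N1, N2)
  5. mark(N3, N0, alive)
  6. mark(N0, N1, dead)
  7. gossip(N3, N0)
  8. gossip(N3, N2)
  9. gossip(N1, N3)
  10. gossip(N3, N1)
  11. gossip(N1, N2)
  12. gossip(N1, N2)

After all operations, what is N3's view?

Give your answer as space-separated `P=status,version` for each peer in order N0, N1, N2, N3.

Answer: N0=alive,1 N1=dead,1 N2=alive,0 N3=alive,0

Derivation:
Op 1: gossip N0<->N1 -> N0.N0=(alive,v0) N0.N1=(alive,v0) N0.N2=(alive,v0) N0.N3=(alive,v0) | N1.N0=(alive,v0) N1.N1=(alive,v0) N1.N2=(alive,v0) N1.N3=(alive,v0)
Op 2: gossip N1<->N0 -> N1.N0=(alive,v0) N1.N1=(alive,v0) N1.N2=(alive,v0) N1.N3=(alive,v0) | N0.N0=(alive,v0) N0.N1=(alive,v0) N0.N2=(alive,v0) N0.N3=(alive,v0)
Op 3: N1 marks N0=alive -> (alive,v1)
Op 4: gossip N1<->N2 -> N1.N0=(alive,v1) N1.N1=(alive,v0) N1.N2=(alive,v0) N1.N3=(alive,v0) | N2.N0=(alive,v1) N2.N1=(alive,v0) N2.N2=(alive,v0) N2.N3=(alive,v0)
Op 5: N3 marks N0=alive -> (alive,v1)
Op 6: N0 marks N1=dead -> (dead,v1)
Op 7: gossip N3<->N0 -> N3.N0=(alive,v1) N3.N1=(dead,v1) N3.N2=(alive,v0) N3.N3=(alive,v0) | N0.N0=(alive,v1) N0.N1=(dead,v1) N0.N2=(alive,v0) N0.N3=(alive,v0)
Op 8: gossip N3<->N2 -> N3.N0=(alive,v1) N3.N1=(dead,v1) N3.N2=(alive,v0) N3.N3=(alive,v0) | N2.N0=(alive,v1) N2.N1=(dead,v1) N2.N2=(alive,v0) N2.N3=(alive,v0)
Op 9: gossip N1<->N3 -> N1.N0=(alive,v1) N1.N1=(dead,v1) N1.N2=(alive,v0) N1.N3=(alive,v0) | N3.N0=(alive,v1) N3.N1=(dead,v1) N3.N2=(alive,v0) N3.N3=(alive,v0)
Op 10: gossip N3<->N1 -> N3.N0=(alive,v1) N3.N1=(dead,v1) N3.N2=(alive,v0) N3.N3=(alive,v0) | N1.N0=(alive,v1) N1.N1=(dead,v1) N1.N2=(alive,v0) N1.N3=(alive,v0)
Op 11: gossip N1<->N2 -> N1.N0=(alive,v1) N1.N1=(dead,v1) N1.N2=(alive,v0) N1.N3=(alive,v0) | N2.N0=(alive,v1) N2.N1=(dead,v1) N2.N2=(alive,v0) N2.N3=(alive,v0)
Op 12: gossip N1<->N2 -> N1.N0=(alive,v1) N1.N1=(dead,v1) N1.N2=(alive,v0) N1.N3=(alive,v0) | N2.N0=(alive,v1) N2.N1=(dead,v1) N2.N2=(alive,v0) N2.N3=(alive,v0)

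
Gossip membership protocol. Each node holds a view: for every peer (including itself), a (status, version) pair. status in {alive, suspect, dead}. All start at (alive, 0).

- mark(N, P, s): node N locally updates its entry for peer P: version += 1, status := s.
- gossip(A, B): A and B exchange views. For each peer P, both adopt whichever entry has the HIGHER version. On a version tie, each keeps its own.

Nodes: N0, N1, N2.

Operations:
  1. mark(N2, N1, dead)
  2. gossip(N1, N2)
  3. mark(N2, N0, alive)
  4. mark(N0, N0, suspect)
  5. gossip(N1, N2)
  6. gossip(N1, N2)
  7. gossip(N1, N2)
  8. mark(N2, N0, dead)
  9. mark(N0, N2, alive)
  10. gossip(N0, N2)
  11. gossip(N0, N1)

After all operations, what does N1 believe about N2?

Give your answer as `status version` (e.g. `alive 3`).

Op 1: N2 marks N1=dead -> (dead,v1)
Op 2: gossip N1<->N2 -> N1.N0=(alive,v0) N1.N1=(dead,v1) N1.N2=(alive,v0) | N2.N0=(alive,v0) N2.N1=(dead,v1) N2.N2=(alive,v0)
Op 3: N2 marks N0=alive -> (alive,v1)
Op 4: N0 marks N0=suspect -> (suspect,v1)
Op 5: gossip N1<->N2 -> N1.N0=(alive,v1) N1.N1=(dead,v1) N1.N2=(alive,v0) | N2.N0=(alive,v1) N2.N1=(dead,v1) N2.N2=(alive,v0)
Op 6: gossip N1<->N2 -> N1.N0=(alive,v1) N1.N1=(dead,v1) N1.N2=(alive,v0) | N2.N0=(alive,v1) N2.N1=(dead,v1) N2.N2=(alive,v0)
Op 7: gossip N1<->N2 -> N1.N0=(alive,v1) N1.N1=(dead,v1) N1.N2=(alive,v0) | N2.N0=(alive,v1) N2.N1=(dead,v1) N2.N2=(alive,v0)
Op 8: N2 marks N0=dead -> (dead,v2)
Op 9: N0 marks N2=alive -> (alive,v1)
Op 10: gossip N0<->N2 -> N0.N0=(dead,v2) N0.N1=(dead,v1) N0.N2=(alive,v1) | N2.N0=(dead,v2) N2.N1=(dead,v1) N2.N2=(alive,v1)
Op 11: gossip N0<->N1 -> N0.N0=(dead,v2) N0.N1=(dead,v1) N0.N2=(alive,v1) | N1.N0=(dead,v2) N1.N1=(dead,v1) N1.N2=(alive,v1)

Answer: alive 1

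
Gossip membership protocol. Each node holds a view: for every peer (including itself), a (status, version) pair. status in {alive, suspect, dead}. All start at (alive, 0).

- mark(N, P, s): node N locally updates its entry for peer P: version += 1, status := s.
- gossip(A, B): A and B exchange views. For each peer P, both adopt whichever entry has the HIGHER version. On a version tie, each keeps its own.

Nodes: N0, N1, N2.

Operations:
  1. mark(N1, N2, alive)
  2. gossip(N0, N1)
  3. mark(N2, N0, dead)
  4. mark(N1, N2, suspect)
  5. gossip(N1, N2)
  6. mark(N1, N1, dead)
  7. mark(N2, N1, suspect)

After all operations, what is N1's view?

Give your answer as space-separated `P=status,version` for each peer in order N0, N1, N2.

Answer: N0=dead,1 N1=dead,1 N2=suspect,2

Derivation:
Op 1: N1 marks N2=alive -> (alive,v1)
Op 2: gossip N0<->N1 -> N0.N0=(alive,v0) N0.N1=(alive,v0) N0.N2=(alive,v1) | N1.N0=(alive,v0) N1.N1=(alive,v0) N1.N2=(alive,v1)
Op 3: N2 marks N0=dead -> (dead,v1)
Op 4: N1 marks N2=suspect -> (suspect,v2)
Op 5: gossip N1<->N2 -> N1.N0=(dead,v1) N1.N1=(alive,v0) N1.N2=(suspect,v2) | N2.N0=(dead,v1) N2.N1=(alive,v0) N2.N2=(suspect,v2)
Op 6: N1 marks N1=dead -> (dead,v1)
Op 7: N2 marks N1=suspect -> (suspect,v1)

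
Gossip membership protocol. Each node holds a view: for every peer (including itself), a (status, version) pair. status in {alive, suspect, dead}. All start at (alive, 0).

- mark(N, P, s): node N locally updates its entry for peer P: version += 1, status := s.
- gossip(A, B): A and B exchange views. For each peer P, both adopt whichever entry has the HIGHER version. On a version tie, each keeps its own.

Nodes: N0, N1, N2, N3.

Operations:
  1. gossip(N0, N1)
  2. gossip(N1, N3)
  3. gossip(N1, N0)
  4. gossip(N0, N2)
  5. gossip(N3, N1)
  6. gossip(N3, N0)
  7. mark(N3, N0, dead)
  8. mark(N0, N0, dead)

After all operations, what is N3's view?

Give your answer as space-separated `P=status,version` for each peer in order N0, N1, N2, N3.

Answer: N0=dead,1 N1=alive,0 N2=alive,0 N3=alive,0

Derivation:
Op 1: gossip N0<->N1 -> N0.N0=(alive,v0) N0.N1=(alive,v0) N0.N2=(alive,v0) N0.N3=(alive,v0) | N1.N0=(alive,v0) N1.N1=(alive,v0) N1.N2=(alive,v0) N1.N3=(alive,v0)
Op 2: gossip N1<->N3 -> N1.N0=(alive,v0) N1.N1=(alive,v0) N1.N2=(alive,v0) N1.N3=(alive,v0) | N3.N0=(alive,v0) N3.N1=(alive,v0) N3.N2=(alive,v0) N3.N3=(alive,v0)
Op 3: gossip N1<->N0 -> N1.N0=(alive,v0) N1.N1=(alive,v0) N1.N2=(alive,v0) N1.N3=(alive,v0) | N0.N0=(alive,v0) N0.N1=(alive,v0) N0.N2=(alive,v0) N0.N3=(alive,v0)
Op 4: gossip N0<->N2 -> N0.N0=(alive,v0) N0.N1=(alive,v0) N0.N2=(alive,v0) N0.N3=(alive,v0) | N2.N0=(alive,v0) N2.N1=(alive,v0) N2.N2=(alive,v0) N2.N3=(alive,v0)
Op 5: gossip N3<->N1 -> N3.N0=(alive,v0) N3.N1=(alive,v0) N3.N2=(alive,v0) N3.N3=(alive,v0) | N1.N0=(alive,v0) N1.N1=(alive,v0) N1.N2=(alive,v0) N1.N3=(alive,v0)
Op 6: gossip N3<->N0 -> N3.N0=(alive,v0) N3.N1=(alive,v0) N3.N2=(alive,v0) N3.N3=(alive,v0) | N0.N0=(alive,v0) N0.N1=(alive,v0) N0.N2=(alive,v0) N0.N3=(alive,v0)
Op 7: N3 marks N0=dead -> (dead,v1)
Op 8: N0 marks N0=dead -> (dead,v1)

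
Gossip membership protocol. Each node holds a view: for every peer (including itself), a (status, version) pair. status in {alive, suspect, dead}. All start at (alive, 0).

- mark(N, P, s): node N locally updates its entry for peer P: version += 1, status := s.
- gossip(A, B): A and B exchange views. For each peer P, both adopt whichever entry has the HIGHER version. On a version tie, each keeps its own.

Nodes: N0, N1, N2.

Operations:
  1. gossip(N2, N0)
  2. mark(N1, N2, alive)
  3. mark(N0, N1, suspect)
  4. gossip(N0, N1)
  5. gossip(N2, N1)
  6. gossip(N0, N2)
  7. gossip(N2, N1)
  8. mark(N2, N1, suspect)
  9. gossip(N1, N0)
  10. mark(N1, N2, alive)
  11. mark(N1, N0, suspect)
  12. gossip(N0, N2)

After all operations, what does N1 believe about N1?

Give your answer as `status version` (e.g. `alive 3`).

Answer: suspect 1

Derivation:
Op 1: gossip N2<->N0 -> N2.N0=(alive,v0) N2.N1=(alive,v0) N2.N2=(alive,v0) | N0.N0=(alive,v0) N0.N1=(alive,v0) N0.N2=(alive,v0)
Op 2: N1 marks N2=alive -> (alive,v1)
Op 3: N0 marks N1=suspect -> (suspect,v1)
Op 4: gossip N0<->N1 -> N0.N0=(alive,v0) N0.N1=(suspect,v1) N0.N2=(alive,v1) | N1.N0=(alive,v0) N1.N1=(suspect,v1) N1.N2=(alive,v1)
Op 5: gossip N2<->N1 -> N2.N0=(alive,v0) N2.N1=(suspect,v1) N2.N2=(alive,v1) | N1.N0=(alive,v0) N1.N1=(suspect,v1) N1.N2=(alive,v1)
Op 6: gossip N0<->N2 -> N0.N0=(alive,v0) N0.N1=(suspect,v1) N0.N2=(alive,v1) | N2.N0=(alive,v0) N2.N1=(suspect,v1) N2.N2=(alive,v1)
Op 7: gossip N2<->N1 -> N2.N0=(alive,v0) N2.N1=(suspect,v1) N2.N2=(alive,v1) | N1.N0=(alive,v0) N1.N1=(suspect,v1) N1.N2=(alive,v1)
Op 8: N2 marks N1=suspect -> (suspect,v2)
Op 9: gossip N1<->N0 -> N1.N0=(alive,v0) N1.N1=(suspect,v1) N1.N2=(alive,v1) | N0.N0=(alive,v0) N0.N1=(suspect,v1) N0.N2=(alive,v1)
Op 10: N1 marks N2=alive -> (alive,v2)
Op 11: N1 marks N0=suspect -> (suspect,v1)
Op 12: gossip N0<->N2 -> N0.N0=(alive,v0) N0.N1=(suspect,v2) N0.N2=(alive,v1) | N2.N0=(alive,v0) N2.N1=(suspect,v2) N2.N2=(alive,v1)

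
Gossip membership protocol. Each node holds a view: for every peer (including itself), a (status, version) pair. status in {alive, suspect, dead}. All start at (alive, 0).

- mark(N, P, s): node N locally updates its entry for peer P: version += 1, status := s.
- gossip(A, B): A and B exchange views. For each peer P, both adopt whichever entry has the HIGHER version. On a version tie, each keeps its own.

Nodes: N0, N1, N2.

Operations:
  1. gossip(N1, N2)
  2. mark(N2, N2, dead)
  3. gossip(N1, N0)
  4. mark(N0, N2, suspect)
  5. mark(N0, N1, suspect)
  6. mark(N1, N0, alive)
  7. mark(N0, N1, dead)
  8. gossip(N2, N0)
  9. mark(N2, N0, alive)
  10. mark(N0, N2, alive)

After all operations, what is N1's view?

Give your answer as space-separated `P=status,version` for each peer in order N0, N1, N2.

Op 1: gossip N1<->N2 -> N1.N0=(alive,v0) N1.N1=(alive,v0) N1.N2=(alive,v0) | N2.N0=(alive,v0) N2.N1=(alive,v0) N2.N2=(alive,v0)
Op 2: N2 marks N2=dead -> (dead,v1)
Op 3: gossip N1<->N0 -> N1.N0=(alive,v0) N1.N1=(alive,v0) N1.N2=(alive,v0) | N0.N0=(alive,v0) N0.N1=(alive,v0) N0.N2=(alive,v0)
Op 4: N0 marks N2=suspect -> (suspect,v1)
Op 5: N0 marks N1=suspect -> (suspect,v1)
Op 6: N1 marks N0=alive -> (alive,v1)
Op 7: N0 marks N1=dead -> (dead,v2)
Op 8: gossip N2<->N0 -> N2.N0=(alive,v0) N2.N1=(dead,v2) N2.N2=(dead,v1) | N0.N0=(alive,v0) N0.N1=(dead,v2) N0.N2=(suspect,v1)
Op 9: N2 marks N0=alive -> (alive,v1)
Op 10: N0 marks N2=alive -> (alive,v2)

Answer: N0=alive,1 N1=alive,0 N2=alive,0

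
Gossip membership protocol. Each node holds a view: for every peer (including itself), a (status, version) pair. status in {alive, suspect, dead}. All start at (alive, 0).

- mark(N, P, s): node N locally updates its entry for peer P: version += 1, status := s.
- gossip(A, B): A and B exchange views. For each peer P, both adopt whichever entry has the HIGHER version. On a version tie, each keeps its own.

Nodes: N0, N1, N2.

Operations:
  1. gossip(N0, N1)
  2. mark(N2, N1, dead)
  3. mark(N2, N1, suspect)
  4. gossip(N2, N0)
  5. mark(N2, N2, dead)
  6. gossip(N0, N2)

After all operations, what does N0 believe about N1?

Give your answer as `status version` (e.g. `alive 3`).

Answer: suspect 2

Derivation:
Op 1: gossip N0<->N1 -> N0.N0=(alive,v0) N0.N1=(alive,v0) N0.N2=(alive,v0) | N1.N0=(alive,v0) N1.N1=(alive,v0) N1.N2=(alive,v0)
Op 2: N2 marks N1=dead -> (dead,v1)
Op 3: N2 marks N1=suspect -> (suspect,v2)
Op 4: gossip N2<->N0 -> N2.N0=(alive,v0) N2.N1=(suspect,v2) N2.N2=(alive,v0) | N0.N0=(alive,v0) N0.N1=(suspect,v2) N0.N2=(alive,v0)
Op 5: N2 marks N2=dead -> (dead,v1)
Op 6: gossip N0<->N2 -> N0.N0=(alive,v0) N0.N1=(suspect,v2) N0.N2=(dead,v1) | N2.N0=(alive,v0) N2.N1=(suspect,v2) N2.N2=(dead,v1)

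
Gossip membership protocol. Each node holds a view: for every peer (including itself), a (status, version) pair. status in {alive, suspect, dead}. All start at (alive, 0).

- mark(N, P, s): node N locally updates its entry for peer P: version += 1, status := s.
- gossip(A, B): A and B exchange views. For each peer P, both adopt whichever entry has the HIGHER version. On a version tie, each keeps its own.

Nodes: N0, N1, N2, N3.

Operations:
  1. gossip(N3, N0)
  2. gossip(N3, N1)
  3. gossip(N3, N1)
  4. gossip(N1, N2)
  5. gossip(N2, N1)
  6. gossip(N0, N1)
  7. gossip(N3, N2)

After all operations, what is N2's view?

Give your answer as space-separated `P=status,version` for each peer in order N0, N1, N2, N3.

Answer: N0=alive,0 N1=alive,0 N2=alive,0 N3=alive,0

Derivation:
Op 1: gossip N3<->N0 -> N3.N0=(alive,v0) N3.N1=(alive,v0) N3.N2=(alive,v0) N3.N3=(alive,v0) | N0.N0=(alive,v0) N0.N1=(alive,v0) N0.N2=(alive,v0) N0.N3=(alive,v0)
Op 2: gossip N3<->N1 -> N3.N0=(alive,v0) N3.N1=(alive,v0) N3.N2=(alive,v0) N3.N3=(alive,v0) | N1.N0=(alive,v0) N1.N1=(alive,v0) N1.N2=(alive,v0) N1.N3=(alive,v0)
Op 3: gossip N3<->N1 -> N3.N0=(alive,v0) N3.N1=(alive,v0) N3.N2=(alive,v0) N3.N3=(alive,v0) | N1.N0=(alive,v0) N1.N1=(alive,v0) N1.N2=(alive,v0) N1.N3=(alive,v0)
Op 4: gossip N1<->N2 -> N1.N0=(alive,v0) N1.N1=(alive,v0) N1.N2=(alive,v0) N1.N3=(alive,v0) | N2.N0=(alive,v0) N2.N1=(alive,v0) N2.N2=(alive,v0) N2.N3=(alive,v0)
Op 5: gossip N2<->N1 -> N2.N0=(alive,v0) N2.N1=(alive,v0) N2.N2=(alive,v0) N2.N3=(alive,v0) | N1.N0=(alive,v0) N1.N1=(alive,v0) N1.N2=(alive,v0) N1.N3=(alive,v0)
Op 6: gossip N0<->N1 -> N0.N0=(alive,v0) N0.N1=(alive,v0) N0.N2=(alive,v0) N0.N3=(alive,v0) | N1.N0=(alive,v0) N1.N1=(alive,v0) N1.N2=(alive,v0) N1.N3=(alive,v0)
Op 7: gossip N3<->N2 -> N3.N0=(alive,v0) N3.N1=(alive,v0) N3.N2=(alive,v0) N3.N3=(alive,v0) | N2.N0=(alive,v0) N2.N1=(alive,v0) N2.N2=(alive,v0) N2.N3=(alive,v0)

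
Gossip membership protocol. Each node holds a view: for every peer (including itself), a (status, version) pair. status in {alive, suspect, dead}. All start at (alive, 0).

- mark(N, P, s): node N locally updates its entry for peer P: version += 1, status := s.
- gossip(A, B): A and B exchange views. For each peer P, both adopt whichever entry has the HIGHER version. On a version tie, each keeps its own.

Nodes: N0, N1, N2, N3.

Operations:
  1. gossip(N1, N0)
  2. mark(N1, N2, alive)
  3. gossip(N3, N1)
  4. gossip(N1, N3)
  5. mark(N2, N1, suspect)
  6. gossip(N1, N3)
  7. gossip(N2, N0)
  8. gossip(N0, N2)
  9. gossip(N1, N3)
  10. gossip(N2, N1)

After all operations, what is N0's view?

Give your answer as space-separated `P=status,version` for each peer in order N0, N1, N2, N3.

Op 1: gossip N1<->N0 -> N1.N0=(alive,v0) N1.N1=(alive,v0) N1.N2=(alive,v0) N1.N3=(alive,v0) | N0.N0=(alive,v0) N0.N1=(alive,v0) N0.N2=(alive,v0) N0.N3=(alive,v0)
Op 2: N1 marks N2=alive -> (alive,v1)
Op 3: gossip N3<->N1 -> N3.N0=(alive,v0) N3.N1=(alive,v0) N3.N2=(alive,v1) N3.N3=(alive,v0) | N1.N0=(alive,v0) N1.N1=(alive,v0) N1.N2=(alive,v1) N1.N3=(alive,v0)
Op 4: gossip N1<->N3 -> N1.N0=(alive,v0) N1.N1=(alive,v0) N1.N2=(alive,v1) N1.N3=(alive,v0) | N3.N0=(alive,v0) N3.N1=(alive,v0) N3.N2=(alive,v1) N3.N3=(alive,v0)
Op 5: N2 marks N1=suspect -> (suspect,v1)
Op 6: gossip N1<->N3 -> N1.N0=(alive,v0) N1.N1=(alive,v0) N1.N2=(alive,v1) N1.N3=(alive,v0) | N3.N0=(alive,v0) N3.N1=(alive,v0) N3.N2=(alive,v1) N3.N3=(alive,v0)
Op 7: gossip N2<->N0 -> N2.N0=(alive,v0) N2.N1=(suspect,v1) N2.N2=(alive,v0) N2.N3=(alive,v0) | N0.N0=(alive,v0) N0.N1=(suspect,v1) N0.N2=(alive,v0) N0.N3=(alive,v0)
Op 8: gossip N0<->N2 -> N0.N0=(alive,v0) N0.N1=(suspect,v1) N0.N2=(alive,v0) N0.N3=(alive,v0) | N2.N0=(alive,v0) N2.N1=(suspect,v1) N2.N2=(alive,v0) N2.N3=(alive,v0)
Op 9: gossip N1<->N3 -> N1.N0=(alive,v0) N1.N1=(alive,v0) N1.N2=(alive,v1) N1.N3=(alive,v0) | N3.N0=(alive,v0) N3.N1=(alive,v0) N3.N2=(alive,v1) N3.N3=(alive,v0)
Op 10: gossip N2<->N1 -> N2.N0=(alive,v0) N2.N1=(suspect,v1) N2.N2=(alive,v1) N2.N3=(alive,v0) | N1.N0=(alive,v0) N1.N1=(suspect,v1) N1.N2=(alive,v1) N1.N3=(alive,v0)

Answer: N0=alive,0 N1=suspect,1 N2=alive,0 N3=alive,0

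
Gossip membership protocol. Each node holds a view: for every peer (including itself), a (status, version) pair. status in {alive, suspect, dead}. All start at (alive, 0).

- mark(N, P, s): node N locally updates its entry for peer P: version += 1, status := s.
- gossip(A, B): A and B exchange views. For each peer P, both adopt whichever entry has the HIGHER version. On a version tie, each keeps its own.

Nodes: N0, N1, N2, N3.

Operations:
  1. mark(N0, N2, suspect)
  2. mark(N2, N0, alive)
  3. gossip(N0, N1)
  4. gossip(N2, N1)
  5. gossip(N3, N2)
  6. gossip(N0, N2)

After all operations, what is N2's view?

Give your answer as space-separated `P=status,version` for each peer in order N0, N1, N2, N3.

Op 1: N0 marks N2=suspect -> (suspect,v1)
Op 2: N2 marks N0=alive -> (alive,v1)
Op 3: gossip N0<->N1 -> N0.N0=(alive,v0) N0.N1=(alive,v0) N0.N2=(suspect,v1) N0.N3=(alive,v0) | N1.N0=(alive,v0) N1.N1=(alive,v0) N1.N2=(suspect,v1) N1.N3=(alive,v0)
Op 4: gossip N2<->N1 -> N2.N0=(alive,v1) N2.N1=(alive,v0) N2.N2=(suspect,v1) N2.N3=(alive,v0) | N1.N0=(alive,v1) N1.N1=(alive,v0) N1.N2=(suspect,v1) N1.N3=(alive,v0)
Op 5: gossip N3<->N2 -> N3.N0=(alive,v1) N3.N1=(alive,v0) N3.N2=(suspect,v1) N3.N3=(alive,v0) | N2.N0=(alive,v1) N2.N1=(alive,v0) N2.N2=(suspect,v1) N2.N3=(alive,v0)
Op 6: gossip N0<->N2 -> N0.N0=(alive,v1) N0.N1=(alive,v0) N0.N2=(suspect,v1) N0.N3=(alive,v0) | N2.N0=(alive,v1) N2.N1=(alive,v0) N2.N2=(suspect,v1) N2.N3=(alive,v0)

Answer: N0=alive,1 N1=alive,0 N2=suspect,1 N3=alive,0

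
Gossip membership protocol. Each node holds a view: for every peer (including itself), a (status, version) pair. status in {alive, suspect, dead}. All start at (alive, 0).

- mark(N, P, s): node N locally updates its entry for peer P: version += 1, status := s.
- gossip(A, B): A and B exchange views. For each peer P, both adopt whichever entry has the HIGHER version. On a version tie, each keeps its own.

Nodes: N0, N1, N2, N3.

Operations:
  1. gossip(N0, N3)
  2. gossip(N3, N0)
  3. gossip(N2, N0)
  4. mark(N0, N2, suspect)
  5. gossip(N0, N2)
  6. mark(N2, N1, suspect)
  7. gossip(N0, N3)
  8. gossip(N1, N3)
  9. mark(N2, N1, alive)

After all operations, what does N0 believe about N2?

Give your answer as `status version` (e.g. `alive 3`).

Answer: suspect 1

Derivation:
Op 1: gossip N0<->N3 -> N0.N0=(alive,v0) N0.N1=(alive,v0) N0.N2=(alive,v0) N0.N3=(alive,v0) | N3.N0=(alive,v0) N3.N1=(alive,v0) N3.N2=(alive,v0) N3.N3=(alive,v0)
Op 2: gossip N3<->N0 -> N3.N0=(alive,v0) N3.N1=(alive,v0) N3.N2=(alive,v0) N3.N3=(alive,v0) | N0.N0=(alive,v0) N0.N1=(alive,v0) N0.N2=(alive,v0) N0.N3=(alive,v0)
Op 3: gossip N2<->N0 -> N2.N0=(alive,v0) N2.N1=(alive,v0) N2.N2=(alive,v0) N2.N3=(alive,v0) | N0.N0=(alive,v0) N0.N1=(alive,v0) N0.N2=(alive,v0) N0.N3=(alive,v0)
Op 4: N0 marks N2=suspect -> (suspect,v1)
Op 5: gossip N0<->N2 -> N0.N0=(alive,v0) N0.N1=(alive,v0) N0.N2=(suspect,v1) N0.N3=(alive,v0) | N2.N0=(alive,v0) N2.N1=(alive,v0) N2.N2=(suspect,v1) N2.N3=(alive,v0)
Op 6: N2 marks N1=suspect -> (suspect,v1)
Op 7: gossip N0<->N3 -> N0.N0=(alive,v0) N0.N1=(alive,v0) N0.N2=(suspect,v1) N0.N3=(alive,v0) | N3.N0=(alive,v0) N3.N1=(alive,v0) N3.N2=(suspect,v1) N3.N3=(alive,v0)
Op 8: gossip N1<->N3 -> N1.N0=(alive,v0) N1.N1=(alive,v0) N1.N2=(suspect,v1) N1.N3=(alive,v0) | N3.N0=(alive,v0) N3.N1=(alive,v0) N3.N2=(suspect,v1) N3.N3=(alive,v0)
Op 9: N2 marks N1=alive -> (alive,v2)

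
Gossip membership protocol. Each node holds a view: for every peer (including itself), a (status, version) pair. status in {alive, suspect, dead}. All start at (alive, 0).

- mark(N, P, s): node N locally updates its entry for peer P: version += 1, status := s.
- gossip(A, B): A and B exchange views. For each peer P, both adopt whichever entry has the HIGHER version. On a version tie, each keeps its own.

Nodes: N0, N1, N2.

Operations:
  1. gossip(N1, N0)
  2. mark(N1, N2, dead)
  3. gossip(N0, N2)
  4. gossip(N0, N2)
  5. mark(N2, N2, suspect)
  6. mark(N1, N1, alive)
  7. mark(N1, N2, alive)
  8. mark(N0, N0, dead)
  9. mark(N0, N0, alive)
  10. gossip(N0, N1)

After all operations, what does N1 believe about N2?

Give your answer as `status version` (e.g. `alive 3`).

Answer: alive 2

Derivation:
Op 1: gossip N1<->N0 -> N1.N0=(alive,v0) N1.N1=(alive,v0) N1.N2=(alive,v0) | N0.N0=(alive,v0) N0.N1=(alive,v0) N0.N2=(alive,v0)
Op 2: N1 marks N2=dead -> (dead,v1)
Op 3: gossip N0<->N2 -> N0.N0=(alive,v0) N0.N1=(alive,v0) N0.N2=(alive,v0) | N2.N0=(alive,v0) N2.N1=(alive,v0) N2.N2=(alive,v0)
Op 4: gossip N0<->N2 -> N0.N0=(alive,v0) N0.N1=(alive,v0) N0.N2=(alive,v0) | N2.N0=(alive,v0) N2.N1=(alive,v0) N2.N2=(alive,v0)
Op 5: N2 marks N2=suspect -> (suspect,v1)
Op 6: N1 marks N1=alive -> (alive,v1)
Op 7: N1 marks N2=alive -> (alive,v2)
Op 8: N0 marks N0=dead -> (dead,v1)
Op 9: N0 marks N0=alive -> (alive,v2)
Op 10: gossip N0<->N1 -> N0.N0=(alive,v2) N0.N1=(alive,v1) N0.N2=(alive,v2) | N1.N0=(alive,v2) N1.N1=(alive,v1) N1.N2=(alive,v2)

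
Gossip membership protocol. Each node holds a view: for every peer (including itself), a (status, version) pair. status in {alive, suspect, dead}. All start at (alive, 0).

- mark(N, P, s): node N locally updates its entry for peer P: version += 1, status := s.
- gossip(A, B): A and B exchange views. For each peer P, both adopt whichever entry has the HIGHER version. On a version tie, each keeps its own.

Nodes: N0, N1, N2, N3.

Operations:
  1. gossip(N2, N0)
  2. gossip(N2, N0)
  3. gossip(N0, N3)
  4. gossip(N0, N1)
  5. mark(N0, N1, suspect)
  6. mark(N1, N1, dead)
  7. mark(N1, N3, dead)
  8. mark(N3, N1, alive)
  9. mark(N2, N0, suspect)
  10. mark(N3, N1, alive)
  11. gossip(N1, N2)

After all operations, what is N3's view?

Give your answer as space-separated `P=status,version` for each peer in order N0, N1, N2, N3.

Answer: N0=alive,0 N1=alive,2 N2=alive,0 N3=alive,0

Derivation:
Op 1: gossip N2<->N0 -> N2.N0=(alive,v0) N2.N1=(alive,v0) N2.N2=(alive,v0) N2.N3=(alive,v0) | N0.N0=(alive,v0) N0.N1=(alive,v0) N0.N2=(alive,v0) N0.N3=(alive,v0)
Op 2: gossip N2<->N0 -> N2.N0=(alive,v0) N2.N1=(alive,v0) N2.N2=(alive,v0) N2.N3=(alive,v0) | N0.N0=(alive,v0) N0.N1=(alive,v0) N0.N2=(alive,v0) N0.N3=(alive,v0)
Op 3: gossip N0<->N3 -> N0.N0=(alive,v0) N0.N1=(alive,v0) N0.N2=(alive,v0) N0.N3=(alive,v0) | N3.N0=(alive,v0) N3.N1=(alive,v0) N3.N2=(alive,v0) N3.N3=(alive,v0)
Op 4: gossip N0<->N1 -> N0.N0=(alive,v0) N0.N1=(alive,v0) N0.N2=(alive,v0) N0.N3=(alive,v0) | N1.N0=(alive,v0) N1.N1=(alive,v0) N1.N2=(alive,v0) N1.N3=(alive,v0)
Op 5: N0 marks N1=suspect -> (suspect,v1)
Op 6: N1 marks N1=dead -> (dead,v1)
Op 7: N1 marks N3=dead -> (dead,v1)
Op 8: N3 marks N1=alive -> (alive,v1)
Op 9: N2 marks N0=suspect -> (suspect,v1)
Op 10: N3 marks N1=alive -> (alive,v2)
Op 11: gossip N1<->N2 -> N1.N0=(suspect,v1) N1.N1=(dead,v1) N1.N2=(alive,v0) N1.N3=(dead,v1) | N2.N0=(suspect,v1) N2.N1=(dead,v1) N2.N2=(alive,v0) N2.N3=(dead,v1)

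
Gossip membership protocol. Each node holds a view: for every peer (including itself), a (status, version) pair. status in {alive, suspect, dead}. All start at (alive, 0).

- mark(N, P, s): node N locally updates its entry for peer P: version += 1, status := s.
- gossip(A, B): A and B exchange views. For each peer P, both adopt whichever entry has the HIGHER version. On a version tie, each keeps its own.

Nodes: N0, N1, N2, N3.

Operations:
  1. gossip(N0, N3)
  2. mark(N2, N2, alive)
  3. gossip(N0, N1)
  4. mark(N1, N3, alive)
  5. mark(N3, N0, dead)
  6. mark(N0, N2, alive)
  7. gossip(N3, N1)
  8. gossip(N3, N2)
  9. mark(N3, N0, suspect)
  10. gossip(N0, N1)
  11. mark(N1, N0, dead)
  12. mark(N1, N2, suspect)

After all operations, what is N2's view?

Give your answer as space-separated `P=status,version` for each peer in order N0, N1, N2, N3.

Op 1: gossip N0<->N3 -> N0.N0=(alive,v0) N0.N1=(alive,v0) N0.N2=(alive,v0) N0.N3=(alive,v0) | N3.N0=(alive,v0) N3.N1=(alive,v0) N3.N2=(alive,v0) N3.N3=(alive,v0)
Op 2: N2 marks N2=alive -> (alive,v1)
Op 3: gossip N0<->N1 -> N0.N0=(alive,v0) N0.N1=(alive,v0) N0.N2=(alive,v0) N0.N3=(alive,v0) | N1.N0=(alive,v0) N1.N1=(alive,v0) N1.N2=(alive,v0) N1.N3=(alive,v0)
Op 4: N1 marks N3=alive -> (alive,v1)
Op 5: N3 marks N0=dead -> (dead,v1)
Op 6: N0 marks N2=alive -> (alive,v1)
Op 7: gossip N3<->N1 -> N3.N0=(dead,v1) N3.N1=(alive,v0) N3.N2=(alive,v0) N3.N3=(alive,v1) | N1.N0=(dead,v1) N1.N1=(alive,v0) N1.N2=(alive,v0) N1.N3=(alive,v1)
Op 8: gossip N3<->N2 -> N3.N0=(dead,v1) N3.N1=(alive,v0) N3.N2=(alive,v1) N3.N3=(alive,v1) | N2.N0=(dead,v1) N2.N1=(alive,v0) N2.N2=(alive,v1) N2.N3=(alive,v1)
Op 9: N3 marks N0=suspect -> (suspect,v2)
Op 10: gossip N0<->N1 -> N0.N0=(dead,v1) N0.N1=(alive,v0) N0.N2=(alive,v1) N0.N3=(alive,v1) | N1.N0=(dead,v1) N1.N1=(alive,v0) N1.N2=(alive,v1) N1.N3=(alive,v1)
Op 11: N1 marks N0=dead -> (dead,v2)
Op 12: N1 marks N2=suspect -> (suspect,v2)

Answer: N0=dead,1 N1=alive,0 N2=alive,1 N3=alive,1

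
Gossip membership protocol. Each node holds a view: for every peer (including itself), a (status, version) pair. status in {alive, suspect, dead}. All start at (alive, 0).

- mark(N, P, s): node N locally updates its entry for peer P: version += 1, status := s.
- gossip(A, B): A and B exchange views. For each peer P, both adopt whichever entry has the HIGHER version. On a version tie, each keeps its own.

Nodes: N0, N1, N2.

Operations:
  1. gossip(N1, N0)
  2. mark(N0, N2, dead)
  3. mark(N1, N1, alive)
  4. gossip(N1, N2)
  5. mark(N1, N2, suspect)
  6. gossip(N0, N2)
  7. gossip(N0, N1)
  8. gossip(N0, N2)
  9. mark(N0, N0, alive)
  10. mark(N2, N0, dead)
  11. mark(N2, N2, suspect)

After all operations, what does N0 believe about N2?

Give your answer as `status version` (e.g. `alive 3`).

Op 1: gossip N1<->N0 -> N1.N0=(alive,v0) N1.N1=(alive,v0) N1.N2=(alive,v0) | N0.N0=(alive,v0) N0.N1=(alive,v0) N0.N2=(alive,v0)
Op 2: N0 marks N2=dead -> (dead,v1)
Op 3: N1 marks N1=alive -> (alive,v1)
Op 4: gossip N1<->N2 -> N1.N0=(alive,v0) N1.N1=(alive,v1) N1.N2=(alive,v0) | N2.N0=(alive,v0) N2.N1=(alive,v1) N2.N2=(alive,v0)
Op 5: N1 marks N2=suspect -> (suspect,v1)
Op 6: gossip N0<->N2 -> N0.N0=(alive,v0) N0.N1=(alive,v1) N0.N2=(dead,v1) | N2.N0=(alive,v0) N2.N1=(alive,v1) N2.N2=(dead,v1)
Op 7: gossip N0<->N1 -> N0.N0=(alive,v0) N0.N1=(alive,v1) N0.N2=(dead,v1) | N1.N0=(alive,v0) N1.N1=(alive,v1) N1.N2=(suspect,v1)
Op 8: gossip N0<->N2 -> N0.N0=(alive,v0) N0.N1=(alive,v1) N0.N2=(dead,v1) | N2.N0=(alive,v0) N2.N1=(alive,v1) N2.N2=(dead,v1)
Op 9: N0 marks N0=alive -> (alive,v1)
Op 10: N2 marks N0=dead -> (dead,v1)
Op 11: N2 marks N2=suspect -> (suspect,v2)

Answer: dead 1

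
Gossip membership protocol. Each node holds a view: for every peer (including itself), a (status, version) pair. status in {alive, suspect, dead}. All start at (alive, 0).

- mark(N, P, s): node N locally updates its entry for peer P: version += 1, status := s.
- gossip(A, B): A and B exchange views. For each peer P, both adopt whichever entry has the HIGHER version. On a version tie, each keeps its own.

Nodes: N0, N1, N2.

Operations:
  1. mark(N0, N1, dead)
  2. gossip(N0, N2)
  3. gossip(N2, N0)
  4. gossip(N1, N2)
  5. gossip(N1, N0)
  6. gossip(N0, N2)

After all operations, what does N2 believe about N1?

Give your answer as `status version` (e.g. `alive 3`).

Op 1: N0 marks N1=dead -> (dead,v1)
Op 2: gossip N0<->N2 -> N0.N0=(alive,v0) N0.N1=(dead,v1) N0.N2=(alive,v0) | N2.N0=(alive,v0) N2.N1=(dead,v1) N2.N2=(alive,v0)
Op 3: gossip N2<->N0 -> N2.N0=(alive,v0) N2.N1=(dead,v1) N2.N2=(alive,v0) | N0.N0=(alive,v0) N0.N1=(dead,v1) N0.N2=(alive,v0)
Op 4: gossip N1<->N2 -> N1.N0=(alive,v0) N1.N1=(dead,v1) N1.N2=(alive,v0) | N2.N0=(alive,v0) N2.N1=(dead,v1) N2.N2=(alive,v0)
Op 5: gossip N1<->N0 -> N1.N0=(alive,v0) N1.N1=(dead,v1) N1.N2=(alive,v0) | N0.N0=(alive,v0) N0.N1=(dead,v1) N0.N2=(alive,v0)
Op 6: gossip N0<->N2 -> N0.N0=(alive,v0) N0.N1=(dead,v1) N0.N2=(alive,v0) | N2.N0=(alive,v0) N2.N1=(dead,v1) N2.N2=(alive,v0)

Answer: dead 1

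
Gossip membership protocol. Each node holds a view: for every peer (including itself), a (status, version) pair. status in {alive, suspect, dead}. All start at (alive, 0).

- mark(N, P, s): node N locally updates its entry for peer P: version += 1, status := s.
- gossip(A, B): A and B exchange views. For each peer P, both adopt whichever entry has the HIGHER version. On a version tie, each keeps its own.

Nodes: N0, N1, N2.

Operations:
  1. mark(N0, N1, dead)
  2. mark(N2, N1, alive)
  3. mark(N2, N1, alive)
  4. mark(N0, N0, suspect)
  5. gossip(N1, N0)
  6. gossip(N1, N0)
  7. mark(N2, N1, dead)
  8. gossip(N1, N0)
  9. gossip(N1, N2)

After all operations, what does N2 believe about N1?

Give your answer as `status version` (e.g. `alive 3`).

Op 1: N0 marks N1=dead -> (dead,v1)
Op 2: N2 marks N1=alive -> (alive,v1)
Op 3: N2 marks N1=alive -> (alive,v2)
Op 4: N0 marks N0=suspect -> (suspect,v1)
Op 5: gossip N1<->N0 -> N1.N0=(suspect,v1) N1.N1=(dead,v1) N1.N2=(alive,v0) | N0.N0=(suspect,v1) N0.N1=(dead,v1) N0.N2=(alive,v0)
Op 6: gossip N1<->N0 -> N1.N0=(suspect,v1) N1.N1=(dead,v1) N1.N2=(alive,v0) | N0.N0=(suspect,v1) N0.N1=(dead,v1) N0.N2=(alive,v0)
Op 7: N2 marks N1=dead -> (dead,v3)
Op 8: gossip N1<->N0 -> N1.N0=(suspect,v1) N1.N1=(dead,v1) N1.N2=(alive,v0) | N0.N0=(suspect,v1) N0.N1=(dead,v1) N0.N2=(alive,v0)
Op 9: gossip N1<->N2 -> N1.N0=(suspect,v1) N1.N1=(dead,v3) N1.N2=(alive,v0) | N2.N0=(suspect,v1) N2.N1=(dead,v3) N2.N2=(alive,v0)

Answer: dead 3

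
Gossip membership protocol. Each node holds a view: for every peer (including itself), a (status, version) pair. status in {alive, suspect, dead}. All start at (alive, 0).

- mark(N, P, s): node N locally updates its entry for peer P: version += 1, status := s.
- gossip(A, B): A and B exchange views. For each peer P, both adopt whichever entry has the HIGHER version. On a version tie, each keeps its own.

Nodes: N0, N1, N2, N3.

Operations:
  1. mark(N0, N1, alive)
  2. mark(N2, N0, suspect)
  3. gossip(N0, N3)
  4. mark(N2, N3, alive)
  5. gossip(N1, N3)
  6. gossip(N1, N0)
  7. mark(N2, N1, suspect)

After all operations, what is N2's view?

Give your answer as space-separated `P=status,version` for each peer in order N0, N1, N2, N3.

Op 1: N0 marks N1=alive -> (alive,v1)
Op 2: N2 marks N0=suspect -> (suspect,v1)
Op 3: gossip N0<->N3 -> N0.N0=(alive,v0) N0.N1=(alive,v1) N0.N2=(alive,v0) N0.N3=(alive,v0) | N3.N0=(alive,v0) N3.N1=(alive,v1) N3.N2=(alive,v0) N3.N3=(alive,v0)
Op 4: N2 marks N3=alive -> (alive,v1)
Op 5: gossip N1<->N3 -> N1.N0=(alive,v0) N1.N1=(alive,v1) N1.N2=(alive,v0) N1.N3=(alive,v0) | N3.N0=(alive,v0) N3.N1=(alive,v1) N3.N2=(alive,v0) N3.N3=(alive,v0)
Op 6: gossip N1<->N0 -> N1.N0=(alive,v0) N1.N1=(alive,v1) N1.N2=(alive,v0) N1.N3=(alive,v0) | N0.N0=(alive,v0) N0.N1=(alive,v1) N0.N2=(alive,v0) N0.N3=(alive,v0)
Op 7: N2 marks N1=suspect -> (suspect,v1)

Answer: N0=suspect,1 N1=suspect,1 N2=alive,0 N3=alive,1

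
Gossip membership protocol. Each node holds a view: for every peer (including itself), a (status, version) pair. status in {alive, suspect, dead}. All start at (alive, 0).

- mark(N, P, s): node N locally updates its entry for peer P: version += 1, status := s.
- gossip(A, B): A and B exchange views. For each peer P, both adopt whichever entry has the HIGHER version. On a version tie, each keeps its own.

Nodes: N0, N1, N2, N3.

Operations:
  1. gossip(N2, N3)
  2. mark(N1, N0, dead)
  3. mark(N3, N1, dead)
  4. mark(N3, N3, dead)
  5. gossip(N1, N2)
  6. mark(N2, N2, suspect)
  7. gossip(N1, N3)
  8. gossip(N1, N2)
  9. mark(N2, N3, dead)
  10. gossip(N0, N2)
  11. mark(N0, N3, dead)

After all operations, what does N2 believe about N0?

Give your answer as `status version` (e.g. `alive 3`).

Op 1: gossip N2<->N3 -> N2.N0=(alive,v0) N2.N1=(alive,v0) N2.N2=(alive,v0) N2.N3=(alive,v0) | N3.N0=(alive,v0) N3.N1=(alive,v0) N3.N2=(alive,v0) N3.N3=(alive,v0)
Op 2: N1 marks N0=dead -> (dead,v1)
Op 3: N3 marks N1=dead -> (dead,v1)
Op 4: N3 marks N3=dead -> (dead,v1)
Op 5: gossip N1<->N2 -> N1.N0=(dead,v1) N1.N1=(alive,v0) N1.N2=(alive,v0) N1.N3=(alive,v0) | N2.N0=(dead,v1) N2.N1=(alive,v0) N2.N2=(alive,v0) N2.N3=(alive,v0)
Op 6: N2 marks N2=suspect -> (suspect,v1)
Op 7: gossip N1<->N3 -> N1.N0=(dead,v1) N1.N1=(dead,v1) N1.N2=(alive,v0) N1.N3=(dead,v1) | N3.N0=(dead,v1) N3.N1=(dead,v1) N3.N2=(alive,v0) N3.N3=(dead,v1)
Op 8: gossip N1<->N2 -> N1.N0=(dead,v1) N1.N1=(dead,v1) N1.N2=(suspect,v1) N1.N3=(dead,v1) | N2.N0=(dead,v1) N2.N1=(dead,v1) N2.N2=(suspect,v1) N2.N3=(dead,v1)
Op 9: N2 marks N3=dead -> (dead,v2)
Op 10: gossip N0<->N2 -> N0.N0=(dead,v1) N0.N1=(dead,v1) N0.N2=(suspect,v1) N0.N3=(dead,v2) | N2.N0=(dead,v1) N2.N1=(dead,v1) N2.N2=(suspect,v1) N2.N3=(dead,v2)
Op 11: N0 marks N3=dead -> (dead,v3)

Answer: dead 1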